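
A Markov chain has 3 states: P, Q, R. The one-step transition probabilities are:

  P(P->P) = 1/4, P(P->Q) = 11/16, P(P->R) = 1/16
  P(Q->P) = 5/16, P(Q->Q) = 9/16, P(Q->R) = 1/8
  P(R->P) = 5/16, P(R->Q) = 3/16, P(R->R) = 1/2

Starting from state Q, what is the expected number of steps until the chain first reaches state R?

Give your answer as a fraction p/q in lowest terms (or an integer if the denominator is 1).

Let h_i = expected steps to first reach R from state i.
Boundary: h_R = 0.
First-step equations for the other states:
  h_P = 1 + 1/4*h_P + 11/16*h_Q + 1/16*h_R
  h_Q = 1 + 5/16*h_P + 9/16*h_Q + 1/8*h_R

Substituting h_R = 0 and rearranging gives the linear system (I - Q) h = 1:
  [3/4, -11/16] . (h_P, h_Q) = 1
  [-5/16, 7/16] . (h_P, h_Q) = 1

Solving yields:
  h_P = 288/29
  h_Q = 272/29

Starting state is Q, so the expected hitting time is h_Q = 272/29.

Answer: 272/29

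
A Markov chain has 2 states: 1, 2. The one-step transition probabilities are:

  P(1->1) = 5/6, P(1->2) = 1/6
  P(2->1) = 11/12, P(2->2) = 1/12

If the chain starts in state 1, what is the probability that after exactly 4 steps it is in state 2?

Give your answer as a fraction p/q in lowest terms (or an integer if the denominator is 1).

Answer: 1595/10368

Derivation:
Computing P^4 by repeated multiplication:
P^1 =
  1: [5/6, 1/6]
  2: [11/12, 1/12]
P^2 =
  1: [61/72, 11/72]
  2: [121/144, 23/144]
P^3 =
  1: [731/864, 133/864]
  2: [1463/1728, 265/1728]
P^4 =
  1: [8773/10368, 1595/10368]
  2: [17545/20736, 3191/20736]

(P^4)[1 -> 2] = 1595/10368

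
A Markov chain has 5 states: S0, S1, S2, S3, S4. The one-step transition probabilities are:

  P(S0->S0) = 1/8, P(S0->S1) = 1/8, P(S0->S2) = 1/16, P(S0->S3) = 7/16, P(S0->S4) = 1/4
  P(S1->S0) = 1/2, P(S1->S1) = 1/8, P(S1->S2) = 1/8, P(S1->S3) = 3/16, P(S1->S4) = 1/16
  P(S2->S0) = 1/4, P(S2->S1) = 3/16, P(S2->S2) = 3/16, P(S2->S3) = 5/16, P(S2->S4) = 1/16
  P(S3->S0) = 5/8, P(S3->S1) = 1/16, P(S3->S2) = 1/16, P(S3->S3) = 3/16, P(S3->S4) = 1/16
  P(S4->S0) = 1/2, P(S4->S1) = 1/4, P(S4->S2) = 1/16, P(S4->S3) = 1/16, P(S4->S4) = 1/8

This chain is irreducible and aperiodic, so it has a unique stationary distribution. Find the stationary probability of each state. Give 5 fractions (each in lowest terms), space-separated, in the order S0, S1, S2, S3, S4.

The stationary distribution satisfies pi = pi * P, i.e.:
  pi_S0 = 1/8*pi_S0 + 1/2*pi_S1 + 1/4*pi_S2 + 5/8*pi_S3 + 1/2*pi_S4
  pi_S1 = 1/8*pi_S0 + 1/8*pi_S1 + 3/16*pi_S2 + 1/16*pi_S3 + 1/4*pi_S4
  pi_S2 = 1/16*pi_S0 + 1/8*pi_S1 + 3/16*pi_S2 + 1/16*pi_S3 + 1/16*pi_S4
  pi_S3 = 7/16*pi_S0 + 3/16*pi_S1 + 5/16*pi_S2 + 3/16*pi_S3 + 1/16*pi_S4
  pi_S4 = 1/4*pi_S0 + 1/16*pi_S1 + 1/16*pi_S2 + 1/16*pi_S3 + 1/8*pi_S4
with normalization: pi_S0 + pi_S1 + pi_S2 + pi_S3 + pi_S4 = 1.

Using the first 4 balance equations plus normalization, the linear system A*pi = b is:
  [-7/8, 1/2, 1/4, 5/8, 1/2] . pi = 0
  [1/8, -7/8, 3/16, 1/16, 1/4] . pi = 0
  [1/16, 1/8, -13/16, 1/16, 1/16] . pi = 0
  [7/16, 3/16, 5/16, -13/16, 1/16] . pi = 0
  [1, 1, 1, 1, 1] . pi = 1

Solving yields:
  pi_S0 = 14381/38472
  pi_S1 = 359/2748
  pi_S2 = 3107/38472
  pi_S3 = 10517/38472
  pi_S4 = 5441/38472

Verification (pi * P):
  14381/38472*1/8 + 359/2748*1/2 + 3107/38472*1/4 + 10517/38472*5/8 + 5441/38472*1/2 = 14381/38472 = pi_S0  (ok)
  14381/38472*1/8 + 359/2748*1/8 + 3107/38472*3/16 + 10517/38472*1/16 + 5441/38472*1/4 = 359/2748 = pi_S1  (ok)
  14381/38472*1/16 + 359/2748*1/8 + 3107/38472*3/16 + 10517/38472*1/16 + 5441/38472*1/16 = 3107/38472 = pi_S2  (ok)
  14381/38472*7/16 + 359/2748*3/16 + 3107/38472*5/16 + 10517/38472*3/16 + 5441/38472*1/16 = 10517/38472 = pi_S3  (ok)
  14381/38472*1/4 + 359/2748*1/16 + 3107/38472*1/16 + 10517/38472*1/16 + 5441/38472*1/8 = 5441/38472 = pi_S4  (ok)

Answer: 14381/38472 359/2748 3107/38472 10517/38472 5441/38472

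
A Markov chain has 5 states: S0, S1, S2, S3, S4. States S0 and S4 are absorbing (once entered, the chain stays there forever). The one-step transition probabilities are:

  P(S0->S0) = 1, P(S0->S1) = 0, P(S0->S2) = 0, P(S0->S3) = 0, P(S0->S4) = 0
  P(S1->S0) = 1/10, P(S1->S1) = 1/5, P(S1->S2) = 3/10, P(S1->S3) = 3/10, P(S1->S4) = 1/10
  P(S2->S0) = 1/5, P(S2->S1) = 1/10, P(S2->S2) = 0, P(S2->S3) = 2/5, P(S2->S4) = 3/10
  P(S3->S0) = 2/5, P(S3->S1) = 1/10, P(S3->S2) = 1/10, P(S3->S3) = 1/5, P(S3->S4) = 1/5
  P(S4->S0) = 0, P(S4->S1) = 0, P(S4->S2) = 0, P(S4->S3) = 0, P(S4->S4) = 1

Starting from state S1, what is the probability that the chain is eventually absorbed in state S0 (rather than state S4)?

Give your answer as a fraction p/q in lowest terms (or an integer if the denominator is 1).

Answer: 298/539

Derivation:
Let a_i = P(absorbed in S0 | start in state i).
Boundary conditions: a_S0 = 1, a_S4 = 0.
For each transient state i, a_i = sum_j P(i->j) * a_j:
  a_S1 = 1/10*a_S0 + 1/5*a_S1 + 3/10*a_S2 + 3/10*a_S3 + 1/10*a_S4
  a_S2 = 1/5*a_S0 + 1/10*a_S1 + 0*a_S2 + 2/5*a_S3 + 3/10*a_S4
  a_S3 = 2/5*a_S0 + 1/10*a_S1 + 1/10*a_S2 + 1/5*a_S3 + 1/5*a_S4

Substituting a_S0 = 1 and a_S4 = 0, rearrange to (I - Q) a = r where r[i] = P(i -> S0):
  [4/5, -3/10, -3/10] . (a_S1, a_S2, a_S3) = 1/10
  [-1/10, 1, -2/5] . (a_S1, a_S2, a_S3) = 1/5
  [-1/10, -1/10, 4/5] . (a_S1, a_S2, a_S3) = 2/5

Solving yields:
  a_S1 = 298/539
  a_S2 = 274/539
  a_S3 = 31/49

Starting state is S1, so the absorption probability is a_S1 = 298/539.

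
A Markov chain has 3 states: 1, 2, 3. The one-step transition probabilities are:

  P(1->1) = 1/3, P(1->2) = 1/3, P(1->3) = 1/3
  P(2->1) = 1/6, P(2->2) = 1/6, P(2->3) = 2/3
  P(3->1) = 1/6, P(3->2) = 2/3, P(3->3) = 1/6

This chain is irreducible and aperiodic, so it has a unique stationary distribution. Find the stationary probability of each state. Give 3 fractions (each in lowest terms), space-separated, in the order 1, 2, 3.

The stationary distribution satisfies pi = pi * P, i.e.:
  pi_1 = 1/3*pi_1 + 1/6*pi_2 + 1/6*pi_3
  pi_2 = 1/3*pi_1 + 1/6*pi_2 + 2/3*pi_3
  pi_3 = 1/3*pi_1 + 2/3*pi_2 + 1/6*pi_3
with normalization: pi_1 + pi_2 + pi_3 = 1.

Using the first 2 balance equations plus normalization, the linear system A*pi = b is:
  [-2/3, 1/6, 1/6] . pi = 0
  [1/3, -5/6, 2/3] . pi = 0
  [1, 1, 1] . pi = 1

Solving yields:
  pi_1 = 1/5
  pi_2 = 2/5
  pi_3 = 2/5

Verification (pi * P):
  1/5*1/3 + 2/5*1/6 + 2/5*1/6 = 1/5 = pi_1  (ok)
  1/5*1/3 + 2/5*1/6 + 2/5*2/3 = 2/5 = pi_2  (ok)
  1/5*1/3 + 2/5*2/3 + 2/5*1/6 = 2/5 = pi_3  (ok)

Answer: 1/5 2/5 2/5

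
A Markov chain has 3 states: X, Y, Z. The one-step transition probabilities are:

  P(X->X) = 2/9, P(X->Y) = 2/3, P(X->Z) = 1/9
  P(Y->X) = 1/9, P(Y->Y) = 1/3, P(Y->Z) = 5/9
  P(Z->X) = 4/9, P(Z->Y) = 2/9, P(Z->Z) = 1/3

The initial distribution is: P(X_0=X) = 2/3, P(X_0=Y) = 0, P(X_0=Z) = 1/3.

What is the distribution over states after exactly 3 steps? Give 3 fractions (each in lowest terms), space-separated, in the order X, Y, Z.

Answer: 572/2187 262/729 829/2187

Derivation:
Propagating the distribution step by step (d_{t+1} = d_t * P):
d_0 = (X=2/3, Y=0, Z=1/3)
  d_1[X] = 2/3*2/9 + 0*1/9 + 1/3*4/9 = 8/27
  d_1[Y] = 2/3*2/3 + 0*1/3 + 1/3*2/9 = 14/27
  d_1[Z] = 2/3*1/9 + 0*5/9 + 1/3*1/3 = 5/27
d_1 = (X=8/27, Y=14/27, Z=5/27)
  d_2[X] = 8/27*2/9 + 14/27*1/9 + 5/27*4/9 = 50/243
  d_2[Y] = 8/27*2/3 + 14/27*1/3 + 5/27*2/9 = 100/243
  d_2[Z] = 8/27*1/9 + 14/27*5/9 + 5/27*1/3 = 31/81
d_2 = (X=50/243, Y=100/243, Z=31/81)
  d_3[X] = 50/243*2/9 + 100/243*1/9 + 31/81*4/9 = 572/2187
  d_3[Y] = 50/243*2/3 + 100/243*1/3 + 31/81*2/9 = 262/729
  d_3[Z] = 50/243*1/9 + 100/243*5/9 + 31/81*1/3 = 829/2187
d_3 = (X=572/2187, Y=262/729, Z=829/2187)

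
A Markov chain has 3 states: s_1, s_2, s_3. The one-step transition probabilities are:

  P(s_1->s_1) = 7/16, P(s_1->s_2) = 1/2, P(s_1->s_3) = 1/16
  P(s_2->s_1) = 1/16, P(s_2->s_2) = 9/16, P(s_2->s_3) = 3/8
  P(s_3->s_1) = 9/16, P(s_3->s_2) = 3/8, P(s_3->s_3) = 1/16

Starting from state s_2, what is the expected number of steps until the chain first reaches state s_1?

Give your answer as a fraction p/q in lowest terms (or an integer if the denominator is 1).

Let h_i = expected steps to first reach s_1 from state i.
Boundary: h_s_1 = 0.
First-step equations for the other states:
  h_s_2 = 1 + 1/16*h_s_1 + 9/16*h_s_2 + 3/8*h_s_3
  h_s_3 = 1 + 9/16*h_s_1 + 3/8*h_s_2 + 1/16*h_s_3

Substituting h_s_1 = 0 and rearranging gives the linear system (I - Q) h = 1:
  [7/16, -3/8] . (h_s_2, h_s_3) = 1
  [-3/8, 15/16] . (h_s_2, h_s_3) = 1

Solving yields:
  h_s_2 = 112/23
  h_s_3 = 208/69

Starting state is s_2, so the expected hitting time is h_s_2 = 112/23.

Answer: 112/23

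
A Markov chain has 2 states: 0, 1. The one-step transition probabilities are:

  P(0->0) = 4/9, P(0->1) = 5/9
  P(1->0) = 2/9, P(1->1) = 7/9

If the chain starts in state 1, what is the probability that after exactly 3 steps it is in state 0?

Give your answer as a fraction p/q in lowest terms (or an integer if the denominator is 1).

Computing P^3 by repeated multiplication:
P^1 =
  0: [4/9, 5/9]
  1: [2/9, 7/9]
P^2 =
  0: [26/81, 55/81]
  1: [22/81, 59/81]
P^3 =
  0: [214/729, 515/729]
  1: [206/729, 523/729]

(P^3)[1 -> 0] = 206/729

Answer: 206/729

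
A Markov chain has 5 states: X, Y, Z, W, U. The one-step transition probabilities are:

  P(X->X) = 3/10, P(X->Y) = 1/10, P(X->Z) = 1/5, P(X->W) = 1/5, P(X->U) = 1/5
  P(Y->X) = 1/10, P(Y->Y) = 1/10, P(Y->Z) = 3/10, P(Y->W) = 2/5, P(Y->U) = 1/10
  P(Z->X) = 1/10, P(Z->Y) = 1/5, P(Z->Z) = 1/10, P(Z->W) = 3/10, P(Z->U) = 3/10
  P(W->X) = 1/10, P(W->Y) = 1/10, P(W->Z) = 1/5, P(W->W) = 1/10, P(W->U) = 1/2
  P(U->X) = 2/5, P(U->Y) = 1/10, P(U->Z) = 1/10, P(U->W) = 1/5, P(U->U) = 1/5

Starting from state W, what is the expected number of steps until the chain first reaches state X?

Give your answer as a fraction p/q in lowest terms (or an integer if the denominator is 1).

Answer: 6965/1373

Derivation:
Let h_i = expected steps to first reach X from state i.
Boundary: h_X = 0.
First-step equations for the other states:
  h_Y = 1 + 1/10*h_X + 1/10*h_Y + 3/10*h_Z + 2/5*h_W + 1/10*h_U
  h_Z = 1 + 1/10*h_X + 1/5*h_Y + 1/10*h_Z + 3/10*h_W + 3/10*h_U
  h_W = 1 + 1/10*h_X + 1/10*h_Y + 1/5*h_Z + 1/10*h_W + 1/2*h_U
  h_U = 1 + 2/5*h_X + 1/10*h_Y + 1/10*h_Z + 1/5*h_W + 1/5*h_U

Substituting h_X = 0 and rearranging gives the linear system (I - Q) h = 1:
  [9/10, -3/10, -2/5, -1/10] . (h_Y, h_Z, h_W, h_U) = 1
  [-1/5, 9/10, -3/10, -3/10] . (h_Y, h_Z, h_W, h_U) = 1
  [-1/10, -1/5, 9/10, -1/2] . (h_Y, h_Z, h_W, h_U) = 1
  [-1/10, -1/10, -1/5, 4/5] . (h_Y, h_Z, h_W, h_U) = 1

Solving yields:
  h_Y = 7655/1373
  h_Z = 7325/1373
  h_W = 6965/1373
  h_U = 5330/1373

Starting state is W, so the expected hitting time is h_W = 6965/1373.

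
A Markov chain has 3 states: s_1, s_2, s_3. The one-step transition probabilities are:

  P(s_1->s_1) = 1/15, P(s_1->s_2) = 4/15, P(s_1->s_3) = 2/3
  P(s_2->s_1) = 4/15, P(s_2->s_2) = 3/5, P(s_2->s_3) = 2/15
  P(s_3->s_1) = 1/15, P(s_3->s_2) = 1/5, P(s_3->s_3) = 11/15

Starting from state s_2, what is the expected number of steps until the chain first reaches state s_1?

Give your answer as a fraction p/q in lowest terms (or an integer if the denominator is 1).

Let h_i = expected steps to first reach s_1 from state i.
Boundary: h_s_1 = 0.
First-step equations for the other states:
  h_s_2 = 1 + 4/15*h_s_1 + 3/5*h_s_2 + 2/15*h_s_3
  h_s_3 = 1 + 1/15*h_s_1 + 1/5*h_s_2 + 11/15*h_s_3

Substituting h_s_1 = 0 and rearranging gives the linear system (I - Q) h = 1:
  [2/5, -2/15] . (h_s_2, h_s_3) = 1
  [-1/5, 4/15] . (h_s_2, h_s_3) = 1

Solving yields:
  h_s_2 = 5
  h_s_3 = 15/2

Starting state is s_2, so the expected hitting time is h_s_2 = 5.

Answer: 5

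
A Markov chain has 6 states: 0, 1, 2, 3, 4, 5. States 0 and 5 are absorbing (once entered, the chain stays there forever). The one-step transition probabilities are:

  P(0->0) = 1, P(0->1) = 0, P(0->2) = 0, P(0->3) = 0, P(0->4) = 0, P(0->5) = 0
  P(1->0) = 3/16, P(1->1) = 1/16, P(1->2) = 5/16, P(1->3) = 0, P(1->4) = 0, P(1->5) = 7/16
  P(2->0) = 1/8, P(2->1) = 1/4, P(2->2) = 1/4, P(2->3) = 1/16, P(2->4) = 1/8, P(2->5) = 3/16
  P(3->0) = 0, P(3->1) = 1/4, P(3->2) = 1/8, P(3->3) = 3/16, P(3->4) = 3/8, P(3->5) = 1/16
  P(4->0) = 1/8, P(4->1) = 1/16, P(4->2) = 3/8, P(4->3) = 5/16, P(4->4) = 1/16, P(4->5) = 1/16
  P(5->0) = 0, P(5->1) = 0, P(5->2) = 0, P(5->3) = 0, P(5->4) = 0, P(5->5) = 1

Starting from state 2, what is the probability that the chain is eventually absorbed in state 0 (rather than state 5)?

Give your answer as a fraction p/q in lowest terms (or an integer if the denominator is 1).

Let a_i = P(absorbed in 0 | start in state i).
Boundary conditions: a_0 = 1, a_5 = 0.
For each transient state i, a_i = sum_j P(i->j) * a_j:
  a_1 = 3/16*a_0 + 1/16*a_1 + 5/16*a_2 + 0*a_3 + 0*a_4 + 7/16*a_5
  a_2 = 1/8*a_0 + 1/4*a_1 + 1/4*a_2 + 1/16*a_3 + 1/8*a_4 + 3/16*a_5
  a_3 = 0*a_0 + 1/4*a_1 + 1/8*a_2 + 3/16*a_3 + 3/8*a_4 + 1/16*a_5
  a_4 = 1/8*a_0 + 1/16*a_1 + 3/8*a_2 + 5/16*a_3 + 1/16*a_4 + 1/16*a_5

Substituting a_0 = 1 and a_5 = 0, rearrange to (I - Q) a = r where r[i] = P(i -> 0):
  [15/16, -5/16, 0, 0] . (a_1, a_2, a_3, a_4) = 3/16
  [-1/4, 3/4, -1/16, -1/8] . (a_1, a_2, a_3, a_4) = 1/8
  [-1/4, -1/8, 13/16, -3/8] . (a_1, a_2, a_3, a_4) = 0
  [-1/16, -3/8, -5/16, 15/16] . (a_1, a_2, a_3, a_4) = 1/8

Solving yields:
  a_1 = 3592/11055
  a_2 = 1381/3685
  a_3 = 3898/11055
  a_4 = 934/2211

Starting state is 2, so the absorption probability is a_2 = 1381/3685.

Answer: 1381/3685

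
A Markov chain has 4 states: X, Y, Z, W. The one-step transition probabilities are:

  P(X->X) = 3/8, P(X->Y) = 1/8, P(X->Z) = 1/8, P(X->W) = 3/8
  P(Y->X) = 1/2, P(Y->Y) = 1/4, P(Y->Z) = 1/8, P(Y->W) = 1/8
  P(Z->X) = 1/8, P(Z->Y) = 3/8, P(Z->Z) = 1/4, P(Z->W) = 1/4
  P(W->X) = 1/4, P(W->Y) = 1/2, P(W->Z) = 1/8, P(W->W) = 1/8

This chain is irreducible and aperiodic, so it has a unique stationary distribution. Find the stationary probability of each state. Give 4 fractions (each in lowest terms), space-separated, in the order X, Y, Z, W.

Answer: 46/133 75/266 1/7 61/266

Derivation:
The stationary distribution satisfies pi = pi * P, i.e.:
  pi_X = 3/8*pi_X + 1/2*pi_Y + 1/8*pi_Z + 1/4*pi_W
  pi_Y = 1/8*pi_X + 1/4*pi_Y + 3/8*pi_Z + 1/2*pi_W
  pi_Z = 1/8*pi_X + 1/8*pi_Y + 1/4*pi_Z + 1/8*pi_W
  pi_W = 3/8*pi_X + 1/8*pi_Y + 1/4*pi_Z + 1/8*pi_W
with normalization: pi_X + pi_Y + pi_Z + pi_W = 1.

Using the first 3 balance equations plus normalization, the linear system A*pi = b is:
  [-5/8, 1/2, 1/8, 1/4] . pi = 0
  [1/8, -3/4, 3/8, 1/2] . pi = 0
  [1/8, 1/8, -3/4, 1/8] . pi = 0
  [1, 1, 1, 1] . pi = 1

Solving yields:
  pi_X = 46/133
  pi_Y = 75/266
  pi_Z = 1/7
  pi_W = 61/266

Verification (pi * P):
  46/133*3/8 + 75/266*1/2 + 1/7*1/8 + 61/266*1/4 = 46/133 = pi_X  (ok)
  46/133*1/8 + 75/266*1/4 + 1/7*3/8 + 61/266*1/2 = 75/266 = pi_Y  (ok)
  46/133*1/8 + 75/266*1/8 + 1/7*1/4 + 61/266*1/8 = 1/7 = pi_Z  (ok)
  46/133*3/8 + 75/266*1/8 + 1/7*1/4 + 61/266*1/8 = 61/266 = pi_W  (ok)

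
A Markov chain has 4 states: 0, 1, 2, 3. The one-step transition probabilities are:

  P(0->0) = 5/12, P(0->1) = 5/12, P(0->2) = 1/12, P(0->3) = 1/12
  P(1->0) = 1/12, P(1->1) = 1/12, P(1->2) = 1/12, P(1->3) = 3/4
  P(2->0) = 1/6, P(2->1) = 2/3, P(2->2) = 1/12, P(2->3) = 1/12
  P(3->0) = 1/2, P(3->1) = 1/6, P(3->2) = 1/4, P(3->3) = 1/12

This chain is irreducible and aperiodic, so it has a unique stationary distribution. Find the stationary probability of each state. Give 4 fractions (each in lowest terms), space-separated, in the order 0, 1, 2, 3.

The stationary distribution satisfies pi = pi * P, i.e.:
  pi_0 = 5/12*pi_0 + 1/12*pi_1 + 1/6*pi_2 + 1/2*pi_3
  pi_1 = 5/12*pi_0 + 1/12*pi_1 + 2/3*pi_2 + 1/6*pi_3
  pi_2 = 1/12*pi_0 + 1/12*pi_1 + 1/12*pi_2 + 1/4*pi_3
  pi_3 = 1/12*pi_0 + 3/4*pi_1 + 1/12*pi_2 + 1/12*pi_3
with normalization: pi_0 + pi_1 + pi_2 + pi_3 = 1.

Using the first 3 balance equations plus normalization, the linear system A*pi = b is:
  [-7/12, 1/12, 1/6, 1/2] . pi = 0
  [5/12, -11/12, 2/3, 1/6] . pi = 0
  [1/12, 1/12, -11/12, 1/4] . pi = 0
  [1, 1, 1, 1] . pi = 1

Solving yields:
  pi_0 = 397/1272
  pi_1 = 121/424
  pi_2 = 41/318
  pi_3 = 29/106

Verification (pi * P):
  397/1272*5/12 + 121/424*1/12 + 41/318*1/6 + 29/106*1/2 = 397/1272 = pi_0  (ok)
  397/1272*5/12 + 121/424*1/12 + 41/318*2/3 + 29/106*1/6 = 121/424 = pi_1  (ok)
  397/1272*1/12 + 121/424*1/12 + 41/318*1/12 + 29/106*1/4 = 41/318 = pi_2  (ok)
  397/1272*1/12 + 121/424*3/4 + 41/318*1/12 + 29/106*1/12 = 29/106 = pi_3  (ok)

Answer: 397/1272 121/424 41/318 29/106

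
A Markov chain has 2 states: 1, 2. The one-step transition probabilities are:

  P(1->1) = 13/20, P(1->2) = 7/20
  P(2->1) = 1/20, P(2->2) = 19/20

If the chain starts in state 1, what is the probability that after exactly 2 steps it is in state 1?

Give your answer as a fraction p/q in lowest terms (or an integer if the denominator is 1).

Answer: 11/25

Derivation:
Computing P^2 by repeated multiplication:
P^1 =
  1: [13/20, 7/20]
  2: [1/20, 19/20]
P^2 =
  1: [11/25, 14/25]
  2: [2/25, 23/25]

(P^2)[1 -> 1] = 11/25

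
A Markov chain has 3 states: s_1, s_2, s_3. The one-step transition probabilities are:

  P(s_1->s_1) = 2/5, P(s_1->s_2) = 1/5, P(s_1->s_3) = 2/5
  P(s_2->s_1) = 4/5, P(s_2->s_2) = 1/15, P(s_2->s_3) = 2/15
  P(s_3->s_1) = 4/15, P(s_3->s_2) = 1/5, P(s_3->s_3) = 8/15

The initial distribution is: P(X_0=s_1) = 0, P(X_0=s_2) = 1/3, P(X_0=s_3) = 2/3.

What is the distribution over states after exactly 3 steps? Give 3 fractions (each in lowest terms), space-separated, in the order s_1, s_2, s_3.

Answer: 844/2025 1783/10125 458/1125

Derivation:
Propagating the distribution step by step (d_{t+1} = d_t * P):
d_0 = (s_1=0, s_2=1/3, s_3=2/3)
  d_1[s_1] = 0*2/5 + 1/3*4/5 + 2/3*4/15 = 4/9
  d_1[s_2] = 0*1/5 + 1/3*1/15 + 2/3*1/5 = 7/45
  d_1[s_3] = 0*2/5 + 1/3*2/15 + 2/3*8/15 = 2/5
d_1 = (s_1=4/9, s_2=7/45, s_3=2/5)
  d_2[s_1] = 4/9*2/5 + 7/45*4/5 + 2/5*4/15 = 92/225
  d_2[s_2] = 4/9*1/5 + 7/45*1/15 + 2/5*1/5 = 121/675
  d_2[s_3] = 4/9*2/5 + 7/45*2/15 + 2/5*8/15 = 278/675
d_2 = (s_1=92/225, s_2=121/675, s_3=278/675)
  d_3[s_1] = 92/225*2/5 + 121/675*4/5 + 278/675*4/15 = 844/2025
  d_3[s_2] = 92/225*1/5 + 121/675*1/15 + 278/675*1/5 = 1783/10125
  d_3[s_3] = 92/225*2/5 + 121/675*2/15 + 278/675*8/15 = 458/1125
d_3 = (s_1=844/2025, s_2=1783/10125, s_3=458/1125)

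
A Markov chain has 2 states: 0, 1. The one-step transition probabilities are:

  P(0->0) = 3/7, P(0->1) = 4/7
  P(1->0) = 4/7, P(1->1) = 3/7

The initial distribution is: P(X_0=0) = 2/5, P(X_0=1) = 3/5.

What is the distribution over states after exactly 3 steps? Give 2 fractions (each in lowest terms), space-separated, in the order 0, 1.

Answer: 858/1715 857/1715

Derivation:
Propagating the distribution step by step (d_{t+1} = d_t * P):
d_0 = (0=2/5, 1=3/5)
  d_1[0] = 2/5*3/7 + 3/5*4/7 = 18/35
  d_1[1] = 2/5*4/7 + 3/5*3/7 = 17/35
d_1 = (0=18/35, 1=17/35)
  d_2[0] = 18/35*3/7 + 17/35*4/7 = 122/245
  d_2[1] = 18/35*4/7 + 17/35*3/7 = 123/245
d_2 = (0=122/245, 1=123/245)
  d_3[0] = 122/245*3/7 + 123/245*4/7 = 858/1715
  d_3[1] = 122/245*4/7 + 123/245*3/7 = 857/1715
d_3 = (0=858/1715, 1=857/1715)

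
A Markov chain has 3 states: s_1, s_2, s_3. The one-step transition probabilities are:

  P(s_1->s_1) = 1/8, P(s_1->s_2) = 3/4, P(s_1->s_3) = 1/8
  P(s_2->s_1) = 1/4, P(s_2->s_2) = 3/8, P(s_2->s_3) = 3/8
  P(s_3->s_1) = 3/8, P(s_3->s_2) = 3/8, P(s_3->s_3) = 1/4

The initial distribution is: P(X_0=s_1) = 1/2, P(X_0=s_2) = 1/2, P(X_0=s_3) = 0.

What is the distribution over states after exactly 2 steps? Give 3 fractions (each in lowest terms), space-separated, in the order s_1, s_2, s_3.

Answer: 33/128 57/128 19/64

Derivation:
Propagating the distribution step by step (d_{t+1} = d_t * P):
d_0 = (s_1=1/2, s_2=1/2, s_3=0)
  d_1[s_1] = 1/2*1/8 + 1/2*1/4 + 0*3/8 = 3/16
  d_1[s_2] = 1/2*3/4 + 1/2*3/8 + 0*3/8 = 9/16
  d_1[s_3] = 1/2*1/8 + 1/2*3/8 + 0*1/4 = 1/4
d_1 = (s_1=3/16, s_2=9/16, s_3=1/4)
  d_2[s_1] = 3/16*1/8 + 9/16*1/4 + 1/4*3/8 = 33/128
  d_2[s_2] = 3/16*3/4 + 9/16*3/8 + 1/4*3/8 = 57/128
  d_2[s_3] = 3/16*1/8 + 9/16*3/8 + 1/4*1/4 = 19/64
d_2 = (s_1=33/128, s_2=57/128, s_3=19/64)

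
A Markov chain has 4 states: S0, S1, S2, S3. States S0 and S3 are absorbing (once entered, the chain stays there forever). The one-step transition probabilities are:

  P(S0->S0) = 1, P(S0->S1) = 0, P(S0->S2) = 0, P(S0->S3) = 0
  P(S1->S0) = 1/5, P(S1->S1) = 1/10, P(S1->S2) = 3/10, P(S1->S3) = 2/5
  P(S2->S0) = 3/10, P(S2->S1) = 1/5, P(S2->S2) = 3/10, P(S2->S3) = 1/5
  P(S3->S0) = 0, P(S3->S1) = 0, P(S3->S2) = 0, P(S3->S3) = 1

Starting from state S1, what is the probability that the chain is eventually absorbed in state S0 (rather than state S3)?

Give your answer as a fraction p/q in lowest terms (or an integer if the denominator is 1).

Answer: 23/57

Derivation:
Let a_i = P(absorbed in S0 | start in state i).
Boundary conditions: a_S0 = 1, a_S3 = 0.
For each transient state i, a_i = sum_j P(i->j) * a_j:
  a_S1 = 1/5*a_S0 + 1/10*a_S1 + 3/10*a_S2 + 2/5*a_S3
  a_S2 = 3/10*a_S0 + 1/5*a_S1 + 3/10*a_S2 + 1/5*a_S3

Substituting a_S0 = 1 and a_S3 = 0, rearrange to (I - Q) a = r where r[i] = P(i -> S0):
  [9/10, -3/10] . (a_S1, a_S2) = 1/5
  [-1/5, 7/10] . (a_S1, a_S2) = 3/10

Solving yields:
  a_S1 = 23/57
  a_S2 = 31/57

Starting state is S1, so the absorption probability is a_S1 = 23/57.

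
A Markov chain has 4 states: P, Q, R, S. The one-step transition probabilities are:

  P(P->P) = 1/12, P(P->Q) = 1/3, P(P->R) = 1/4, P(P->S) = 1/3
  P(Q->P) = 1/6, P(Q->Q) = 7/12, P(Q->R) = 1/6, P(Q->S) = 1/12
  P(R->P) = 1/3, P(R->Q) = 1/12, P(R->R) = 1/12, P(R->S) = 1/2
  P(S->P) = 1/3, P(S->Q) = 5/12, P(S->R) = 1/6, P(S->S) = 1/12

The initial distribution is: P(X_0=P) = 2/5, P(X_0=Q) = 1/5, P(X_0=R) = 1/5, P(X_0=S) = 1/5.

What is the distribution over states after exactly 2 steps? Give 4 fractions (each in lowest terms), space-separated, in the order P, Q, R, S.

Answer: 9/40 143/360 121/720 151/720

Derivation:
Propagating the distribution step by step (d_{t+1} = d_t * P):
d_0 = (P=2/5, Q=1/5, R=1/5, S=1/5)
  d_1[P] = 2/5*1/12 + 1/5*1/6 + 1/5*1/3 + 1/5*1/3 = 1/5
  d_1[Q] = 2/5*1/3 + 1/5*7/12 + 1/5*1/12 + 1/5*5/12 = 7/20
  d_1[R] = 2/5*1/4 + 1/5*1/6 + 1/5*1/12 + 1/5*1/6 = 11/60
  d_1[S] = 2/5*1/3 + 1/5*1/12 + 1/5*1/2 + 1/5*1/12 = 4/15
d_1 = (P=1/5, Q=7/20, R=11/60, S=4/15)
  d_2[P] = 1/5*1/12 + 7/20*1/6 + 11/60*1/3 + 4/15*1/3 = 9/40
  d_2[Q] = 1/5*1/3 + 7/20*7/12 + 11/60*1/12 + 4/15*5/12 = 143/360
  d_2[R] = 1/5*1/4 + 7/20*1/6 + 11/60*1/12 + 4/15*1/6 = 121/720
  d_2[S] = 1/5*1/3 + 7/20*1/12 + 11/60*1/2 + 4/15*1/12 = 151/720
d_2 = (P=9/40, Q=143/360, R=121/720, S=151/720)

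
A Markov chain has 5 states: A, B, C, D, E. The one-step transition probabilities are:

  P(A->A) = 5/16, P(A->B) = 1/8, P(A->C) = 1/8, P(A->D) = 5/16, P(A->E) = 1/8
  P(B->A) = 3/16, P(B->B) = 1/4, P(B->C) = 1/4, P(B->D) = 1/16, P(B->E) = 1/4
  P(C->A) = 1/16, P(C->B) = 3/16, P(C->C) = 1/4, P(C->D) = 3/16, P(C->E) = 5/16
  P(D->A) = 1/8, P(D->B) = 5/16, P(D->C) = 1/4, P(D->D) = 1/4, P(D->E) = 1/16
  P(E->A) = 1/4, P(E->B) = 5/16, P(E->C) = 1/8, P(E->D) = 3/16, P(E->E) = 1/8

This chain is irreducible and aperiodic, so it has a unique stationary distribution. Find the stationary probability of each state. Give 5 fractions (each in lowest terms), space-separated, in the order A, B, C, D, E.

Answer: 5048/27399 6509/27399 5599/27399 5285/27399 4958/27399

Derivation:
The stationary distribution satisfies pi = pi * P, i.e.:
  pi_A = 5/16*pi_A + 3/16*pi_B + 1/16*pi_C + 1/8*pi_D + 1/4*pi_E
  pi_B = 1/8*pi_A + 1/4*pi_B + 3/16*pi_C + 5/16*pi_D + 5/16*pi_E
  pi_C = 1/8*pi_A + 1/4*pi_B + 1/4*pi_C + 1/4*pi_D + 1/8*pi_E
  pi_D = 5/16*pi_A + 1/16*pi_B + 3/16*pi_C + 1/4*pi_D + 3/16*pi_E
  pi_E = 1/8*pi_A + 1/4*pi_B + 5/16*pi_C + 1/16*pi_D + 1/8*pi_E
with normalization: pi_A + pi_B + pi_C + pi_D + pi_E = 1.

Using the first 4 balance equations plus normalization, the linear system A*pi = b is:
  [-11/16, 3/16, 1/16, 1/8, 1/4] . pi = 0
  [1/8, -3/4, 3/16, 5/16, 5/16] . pi = 0
  [1/8, 1/4, -3/4, 1/4, 1/8] . pi = 0
  [5/16, 1/16, 3/16, -3/4, 3/16] . pi = 0
  [1, 1, 1, 1, 1] . pi = 1

Solving yields:
  pi_A = 5048/27399
  pi_B = 6509/27399
  pi_C = 5599/27399
  pi_D = 5285/27399
  pi_E = 4958/27399

Verification (pi * P):
  5048/27399*5/16 + 6509/27399*3/16 + 5599/27399*1/16 + 5285/27399*1/8 + 4958/27399*1/4 = 5048/27399 = pi_A  (ok)
  5048/27399*1/8 + 6509/27399*1/4 + 5599/27399*3/16 + 5285/27399*5/16 + 4958/27399*5/16 = 6509/27399 = pi_B  (ok)
  5048/27399*1/8 + 6509/27399*1/4 + 5599/27399*1/4 + 5285/27399*1/4 + 4958/27399*1/8 = 5599/27399 = pi_C  (ok)
  5048/27399*5/16 + 6509/27399*1/16 + 5599/27399*3/16 + 5285/27399*1/4 + 4958/27399*3/16 = 5285/27399 = pi_D  (ok)
  5048/27399*1/8 + 6509/27399*1/4 + 5599/27399*5/16 + 5285/27399*1/16 + 4958/27399*1/8 = 4958/27399 = pi_E  (ok)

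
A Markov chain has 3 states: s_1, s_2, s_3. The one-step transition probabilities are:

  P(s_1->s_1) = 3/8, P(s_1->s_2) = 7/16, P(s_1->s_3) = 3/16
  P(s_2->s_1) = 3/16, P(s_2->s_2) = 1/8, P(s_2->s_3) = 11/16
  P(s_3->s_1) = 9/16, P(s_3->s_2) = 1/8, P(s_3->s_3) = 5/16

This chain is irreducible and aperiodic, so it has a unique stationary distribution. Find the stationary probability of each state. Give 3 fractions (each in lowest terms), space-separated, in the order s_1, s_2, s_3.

The stationary distribution satisfies pi = pi * P, i.e.:
  pi_s_1 = 3/8*pi_s_1 + 3/16*pi_s_2 + 9/16*pi_s_3
  pi_s_2 = 7/16*pi_s_1 + 1/8*pi_s_2 + 1/8*pi_s_3
  pi_s_3 = 3/16*pi_s_1 + 11/16*pi_s_2 + 5/16*pi_s_3
with normalization: pi_s_1 + pi_s_2 + pi_s_3 = 1.

Using the first 2 balance equations plus normalization, the linear system A*pi = b is:
  [-5/8, 3/16, 9/16] . pi = 0
  [7/16, -7/8, 1/8] . pi = 0
  [1, 1, 1] . pi = 1

Solving yields:
  pi_s_1 = 66/167
  pi_s_2 = 83/334
  pi_s_3 = 119/334

Verification (pi * P):
  66/167*3/8 + 83/334*3/16 + 119/334*9/16 = 66/167 = pi_s_1  (ok)
  66/167*7/16 + 83/334*1/8 + 119/334*1/8 = 83/334 = pi_s_2  (ok)
  66/167*3/16 + 83/334*11/16 + 119/334*5/16 = 119/334 = pi_s_3  (ok)

Answer: 66/167 83/334 119/334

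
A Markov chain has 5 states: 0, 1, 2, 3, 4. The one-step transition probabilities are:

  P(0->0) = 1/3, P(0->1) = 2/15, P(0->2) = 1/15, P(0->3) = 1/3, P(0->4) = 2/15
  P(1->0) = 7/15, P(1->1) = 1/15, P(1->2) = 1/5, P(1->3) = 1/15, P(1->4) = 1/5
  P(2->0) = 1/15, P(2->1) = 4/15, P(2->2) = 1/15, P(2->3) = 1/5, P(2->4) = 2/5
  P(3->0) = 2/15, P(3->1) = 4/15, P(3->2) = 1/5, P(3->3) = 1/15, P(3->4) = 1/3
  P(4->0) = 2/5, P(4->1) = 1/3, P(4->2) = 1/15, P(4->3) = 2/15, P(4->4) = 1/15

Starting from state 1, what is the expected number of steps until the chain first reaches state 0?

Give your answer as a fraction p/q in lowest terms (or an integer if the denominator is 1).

Answer: 65985/23632

Derivation:
Let h_i = expected steps to first reach 0 from state i.
Boundary: h_0 = 0.
First-step equations for the other states:
  h_1 = 1 + 7/15*h_0 + 1/15*h_1 + 1/5*h_2 + 1/15*h_3 + 1/5*h_4
  h_2 = 1 + 1/15*h_0 + 4/15*h_1 + 1/15*h_2 + 1/5*h_3 + 2/5*h_4
  h_3 = 1 + 2/15*h_0 + 4/15*h_1 + 1/5*h_2 + 1/15*h_3 + 1/3*h_4
  h_4 = 1 + 2/5*h_0 + 1/3*h_1 + 1/15*h_2 + 2/15*h_3 + 1/15*h_4

Substituting h_0 = 0 and rearranging gives the linear system (I - Q) h = 1:
  [14/15, -1/5, -1/15, -1/5] . (h_1, h_2, h_3, h_4) = 1
  [-4/15, 14/15, -1/5, -2/5] . (h_1, h_2, h_3, h_4) = 1
  [-4/15, -1/5, 14/15, -1/3] . (h_1, h_2, h_3, h_4) = 1
  [-1/3, -1/15, -2/15, 14/15] . (h_1, h_2, h_3, h_4) = 1

Solving yields:
  h_1 = 65985/23632
  h_2 = 92265/23632
  h_3 = 22065/5908
  h_4 = 68085/23632

Starting state is 1, so the expected hitting time is h_1 = 65985/23632.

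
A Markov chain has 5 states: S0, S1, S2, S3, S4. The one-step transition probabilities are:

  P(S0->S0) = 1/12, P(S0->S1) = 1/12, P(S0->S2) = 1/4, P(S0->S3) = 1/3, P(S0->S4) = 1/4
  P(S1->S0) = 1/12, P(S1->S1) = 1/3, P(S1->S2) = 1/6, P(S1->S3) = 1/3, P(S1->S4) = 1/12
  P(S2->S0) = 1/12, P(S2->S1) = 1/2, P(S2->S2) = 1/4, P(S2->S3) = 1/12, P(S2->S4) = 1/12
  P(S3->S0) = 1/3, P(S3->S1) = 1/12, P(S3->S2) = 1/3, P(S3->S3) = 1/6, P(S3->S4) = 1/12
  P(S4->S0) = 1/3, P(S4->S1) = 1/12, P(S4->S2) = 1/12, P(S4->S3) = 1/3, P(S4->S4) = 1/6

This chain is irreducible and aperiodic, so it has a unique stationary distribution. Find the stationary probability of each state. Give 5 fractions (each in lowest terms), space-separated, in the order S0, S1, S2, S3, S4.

Answer: 3503/20241 4829/20241 516/2249 532/2249 2477/20241

Derivation:
The stationary distribution satisfies pi = pi * P, i.e.:
  pi_S0 = 1/12*pi_S0 + 1/12*pi_S1 + 1/12*pi_S2 + 1/3*pi_S3 + 1/3*pi_S4
  pi_S1 = 1/12*pi_S0 + 1/3*pi_S1 + 1/2*pi_S2 + 1/12*pi_S3 + 1/12*pi_S4
  pi_S2 = 1/4*pi_S0 + 1/6*pi_S1 + 1/4*pi_S2 + 1/3*pi_S3 + 1/12*pi_S4
  pi_S3 = 1/3*pi_S0 + 1/3*pi_S1 + 1/12*pi_S2 + 1/6*pi_S3 + 1/3*pi_S4
  pi_S4 = 1/4*pi_S0 + 1/12*pi_S1 + 1/12*pi_S2 + 1/12*pi_S3 + 1/6*pi_S4
with normalization: pi_S0 + pi_S1 + pi_S2 + pi_S3 + pi_S4 = 1.

Using the first 4 balance equations plus normalization, the linear system A*pi = b is:
  [-11/12, 1/12, 1/12, 1/3, 1/3] . pi = 0
  [1/12, -2/3, 1/2, 1/12, 1/12] . pi = 0
  [1/4, 1/6, -3/4, 1/3, 1/12] . pi = 0
  [1/3, 1/3, 1/12, -5/6, 1/3] . pi = 0
  [1, 1, 1, 1, 1] . pi = 1

Solving yields:
  pi_S0 = 3503/20241
  pi_S1 = 4829/20241
  pi_S2 = 516/2249
  pi_S3 = 532/2249
  pi_S4 = 2477/20241

Verification (pi * P):
  3503/20241*1/12 + 4829/20241*1/12 + 516/2249*1/12 + 532/2249*1/3 + 2477/20241*1/3 = 3503/20241 = pi_S0  (ok)
  3503/20241*1/12 + 4829/20241*1/3 + 516/2249*1/2 + 532/2249*1/12 + 2477/20241*1/12 = 4829/20241 = pi_S1  (ok)
  3503/20241*1/4 + 4829/20241*1/6 + 516/2249*1/4 + 532/2249*1/3 + 2477/20241*1/12 = 516/2249 = pi_S2  (ok)
  3503/20241*1/3 + 4829/20241*1/3 + 516/2249*1/12 + 532/2249*1/6 + 2477/20241*1/3 = 532/2249 = pi_S3  (ok)
  3503/20241*1/4 + 4829/20241*1/12 + 516/2249*1/12 + 532/2249*1/12 + 2477/20241*1/6 = 2477/20241 = pi_S4  (ok)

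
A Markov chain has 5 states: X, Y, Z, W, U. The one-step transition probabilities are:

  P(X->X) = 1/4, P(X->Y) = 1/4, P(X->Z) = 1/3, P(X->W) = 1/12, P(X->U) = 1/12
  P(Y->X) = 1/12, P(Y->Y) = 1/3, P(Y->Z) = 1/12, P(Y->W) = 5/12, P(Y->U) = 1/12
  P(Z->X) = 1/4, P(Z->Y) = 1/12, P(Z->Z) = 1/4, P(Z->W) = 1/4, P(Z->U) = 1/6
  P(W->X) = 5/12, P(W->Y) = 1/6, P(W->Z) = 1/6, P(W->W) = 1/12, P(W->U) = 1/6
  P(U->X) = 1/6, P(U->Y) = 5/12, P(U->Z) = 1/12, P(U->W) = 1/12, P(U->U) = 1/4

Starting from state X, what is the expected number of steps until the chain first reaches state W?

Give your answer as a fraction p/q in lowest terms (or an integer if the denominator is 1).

Answer: 16908/3467

Derivation:
Let h_i = expected steps to first reach W from state i.
Boundary: h_W = 0.
First-step equations for the other states:
  h_X = 1 + 1/4*h_X + 1/4*h_Y + 1/3*h_Z + 1/12*h_W + 1/12*h_U
  h_Y = 1 + 1/12*h_X + 1/3*h_Y + 1/12*h_Z + 5/12*h_W + 1/12*h_U
  h_Z = 1 + 1/4*h_X + 1/12*h_Y + 1/4*h_Z + 1/4*h_W + 1/6*h_U
  h_U = 1 + 1/6*h_X + 5/12*h_Y + 1/12*h_Z + 1/12*h_W + 1/4*h_U

Substituting h_W = 0 and rearranging gives the linear system (I - Q) h = 1:
  [3/4, -1/4, -1/3, -1/12] . (h_X, h_Y, h_Z, h_U) = 1
  [-1/12, 2/3, -1/12, -1/12] . (h_X, h_Y, h_Z, h_U) = 1
  [-1/4, -1/12, 3/4, -1/6] . (h_X, h_Y, h_Z, h_U) = 1
  [-1/6, -5/12, -1/12, 3/4] . (h_X, h_Y, h_Z, h_U) = 1

Solving yields:
  h_X = 16908/3467
  h_Y = 11244/3467
  h_Z = 15132/3467
  h_U = 16308/3467

Starting state is X, so the expected hitting time is h_X = 16908/3467.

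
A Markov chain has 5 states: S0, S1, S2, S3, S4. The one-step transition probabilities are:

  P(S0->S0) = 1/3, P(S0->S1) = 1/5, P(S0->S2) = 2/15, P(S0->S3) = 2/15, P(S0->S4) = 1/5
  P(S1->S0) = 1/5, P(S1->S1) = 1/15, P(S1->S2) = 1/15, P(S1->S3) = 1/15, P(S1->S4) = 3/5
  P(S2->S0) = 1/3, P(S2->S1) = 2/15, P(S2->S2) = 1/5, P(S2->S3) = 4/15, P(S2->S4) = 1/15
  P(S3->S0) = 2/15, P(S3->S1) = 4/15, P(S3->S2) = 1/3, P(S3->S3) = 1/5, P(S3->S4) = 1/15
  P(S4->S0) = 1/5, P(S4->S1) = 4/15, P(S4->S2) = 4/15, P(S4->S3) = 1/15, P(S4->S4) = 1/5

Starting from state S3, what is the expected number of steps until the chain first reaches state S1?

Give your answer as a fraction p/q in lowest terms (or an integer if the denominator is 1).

Answer: 13705/2989

Derivation:
Let h_i = expected steps to first reach S1 from state i.
Boundary: h_S1 = 0.
First-step equations for the other states:
  h_S0 = 1 + 1/3*h_S0 + 1/5*h_S1 + 2/15*h_S2 + 2/15*h_S3 + 1/5*h_S4
  h_S2 = 1 + 1/3*h_S0 + 2/15*h_S1 + 1/5*h_S2 + 4/15*h_S3 + 1/15*h_S4
  h_S3 = 1 + 2/15*h_S0 + 4/15*h_S1 + 1/3*h_S2 + 1/5*h_S3 + 1/15*h_S4
  h_S4 = 1 + 1/5*h_S0 + 4/15*h_S1 + 4/15*h_S2 + 1/15*h_S3 + 1/5*h_S4

Substituting h_S1 = 0 and rearranging gives the linear system (I - Q) h = 1:
  [2/3, -2/15, -2/15, -1/5] . (h_S0, h_S2, h_S3, h_S4) = 1
  [-1/3, 4/5, -4/15, -1/15] . (h_S0, h_S2, h_S3, h_S4) = 1
  [-2/15, -1/3, 4/5, -1/15] . (h_S0, h_S2, h_S3, h_S4) = 1
  [-1/5, -4/15, -1/15, 4/5] . (h_S0, h_S2, h_S3, h_S4) = 1

Solving yields:
  h_S0 = 14400/2989
  h_S2 = 15440/2989
  h_S3 = 13705/2989
  h_S4 = 13625/2989

Starting state is S3, so the expected hitting time is h_S3 = 13705/2989.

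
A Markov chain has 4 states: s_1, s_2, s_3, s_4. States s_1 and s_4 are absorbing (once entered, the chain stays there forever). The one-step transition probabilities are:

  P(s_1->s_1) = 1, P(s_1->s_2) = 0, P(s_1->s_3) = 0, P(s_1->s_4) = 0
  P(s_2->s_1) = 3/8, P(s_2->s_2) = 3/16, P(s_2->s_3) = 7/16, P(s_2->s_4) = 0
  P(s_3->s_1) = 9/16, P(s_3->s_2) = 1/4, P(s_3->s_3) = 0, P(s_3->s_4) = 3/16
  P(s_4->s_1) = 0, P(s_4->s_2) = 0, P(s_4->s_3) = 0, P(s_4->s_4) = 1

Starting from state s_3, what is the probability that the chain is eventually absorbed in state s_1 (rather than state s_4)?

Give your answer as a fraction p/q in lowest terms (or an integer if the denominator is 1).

Answer: 47/60

Derivation:
Let a_i = P(absorbed in s_1 | start in state i).
Boundary conditions: a_s_1 = 1, a_s_4 = 0.
For each transient state i, a_i = sum_j P(i->j) * a_j:
  a_s_2 = 3/8*a_s_1 + 3/16*a_s_2 + 7/16*a_s_3 + 0*a_s_4
  a_s_3 = 9/16*a_s_1 + 1/4*a_s_2 + 0*a_s_3 + 3/16*a_s_4

Substituting a_s_1 = 1 and a_s_4 = 0, rearrange to (I - Q) a = r where r[i] = P(i -> s_1):
  [13/16, -7/16] . (a_s_2, a_s_3) = 3/8
  [-1/4, 1] . (a_s_2, a_s_3) = 9/16

Solving yields:
  a_s_2 = 53/60
  a_s_3 = 47/60

Starting state is s_3, so the absorption probability is a_s_3 = 47/60.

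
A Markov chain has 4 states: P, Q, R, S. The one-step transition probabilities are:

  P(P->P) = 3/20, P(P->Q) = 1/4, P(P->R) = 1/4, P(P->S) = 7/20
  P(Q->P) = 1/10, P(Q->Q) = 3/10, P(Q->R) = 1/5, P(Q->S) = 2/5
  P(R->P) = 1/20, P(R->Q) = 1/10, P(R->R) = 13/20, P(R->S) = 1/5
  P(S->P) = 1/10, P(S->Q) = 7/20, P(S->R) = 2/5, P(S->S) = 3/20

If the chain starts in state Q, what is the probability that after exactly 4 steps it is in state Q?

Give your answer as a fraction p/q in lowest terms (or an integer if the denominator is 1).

Answer: 1789/8000

Derivation:
Computing P^4 by repeated multiplication:
P^1 =
  P: [3/20, 1/4, 1/4, 7/20]
  Q: [1/10, 3/10, 1/5, 2/5]
  R: [1/20, 1/10, 13/20, 1/5]
  S: [1/10, 7/20, 2/5, 3/20]
P^2 =
  P: [19/200, 13/50, 39/100, 51/200]
  Q: [19/200, 11/40, 3/8, 51/200]
  R: [7/100, 71/400, 107/200, 87/400]
  S: [17/200, 89/400, 83/200, 111/400]
P^3 =
  P: [341/4000, 23/100, 69/160, 507/2000]
  Q: [43/500, 233/1000, 849/2000, 513/2000]
  R: [307/4000, 1603/8000, 1951/4000, 1881/8000]
  S: [167/2000, 1813/8000, 893/2000, 1947/8000]
P^4 =
  P: [827/10000, 17773/80000, 17961/40000, 19689/80000]
  Q: [3323/40000, 1789/8000, 3573/8000, 9867/40000]
  R: [1589/20000, 33659/160000, 9407/20000, 38373/160000]
  S: [1637/20000, 34991/160000, 18151/40000, 39309/160000]

(P^4)[Q -> Q] = 1789/8000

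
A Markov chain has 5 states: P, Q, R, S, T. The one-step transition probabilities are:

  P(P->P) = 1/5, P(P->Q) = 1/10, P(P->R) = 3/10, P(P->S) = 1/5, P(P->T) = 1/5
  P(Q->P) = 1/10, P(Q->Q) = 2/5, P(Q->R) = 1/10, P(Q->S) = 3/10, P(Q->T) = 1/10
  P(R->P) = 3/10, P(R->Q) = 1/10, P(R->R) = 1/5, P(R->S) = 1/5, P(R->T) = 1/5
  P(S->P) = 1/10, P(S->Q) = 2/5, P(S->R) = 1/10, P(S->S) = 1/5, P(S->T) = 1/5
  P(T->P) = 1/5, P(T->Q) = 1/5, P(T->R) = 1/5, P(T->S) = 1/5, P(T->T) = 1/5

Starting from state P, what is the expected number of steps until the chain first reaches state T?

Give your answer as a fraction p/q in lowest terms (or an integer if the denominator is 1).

Let h_i = expected steps to first reach T from state i.
Boundary: h_T = 0.
First-step equations for the other states:
  h_P = 1 + 1/5*h_P + 1/10*h_Q + 3/10*h_R + 1/5*h_S + 1/5*h_T
  h_Q = 1 + 1/10*h_P + 2/5*h_Q + 1/10*h_R + 3/10*h_S + 1/10*h_T
  h_R = 1 + 3/10*h_P + 1/10*h_Q + 1/5*h_R + 1/5*h_S + 1/5*h_T
  h_S = 1 + 1/10*h_P + 2/5*h_Q + 1/10*h_R + 1/5*h_S + 1/5*h_T

Substituting h_T = 0 and rearranging gives the linear system (I - Q) h = 1:
  [4/5, -1/10, -3/10, -1/5] . (h_P, h_Q, h_R, h_S) = 1
  [-1/10, 3/5, -1/10, -3/10] . (h_P, h_Q, h_R, h_S) = 1
  [-3/10, -1/10, 4/5, -1/5] . (h_P, h_Q, h_R, h_S) = 1
  [-1/10, -2/5, -1/10, 4/5] . (h_P, h_Q, h_R, h_S) = 1

Solving yields:
  h_P = 335/59
  h_Q = 385/59
  h_R = 335/59
  h_S = 350/59

Starting state is P, so the expected hitting time is h_P = 335/59.

Answer: 335/59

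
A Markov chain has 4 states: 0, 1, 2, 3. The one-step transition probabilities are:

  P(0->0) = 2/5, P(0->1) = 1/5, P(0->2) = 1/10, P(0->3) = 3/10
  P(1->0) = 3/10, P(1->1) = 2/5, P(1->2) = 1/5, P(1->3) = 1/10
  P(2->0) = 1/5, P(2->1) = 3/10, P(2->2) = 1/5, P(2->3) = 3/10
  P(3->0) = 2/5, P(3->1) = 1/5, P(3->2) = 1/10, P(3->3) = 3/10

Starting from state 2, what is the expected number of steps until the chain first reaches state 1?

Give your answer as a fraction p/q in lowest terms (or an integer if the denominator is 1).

Let h_i = expected steps to first reach 1 from state i.
Boundary: h_1 = 0.
First-step equations for the other states:
  h_0 = 1 + 2/5*h_0 + 1/5*h_1 + 1/10*h_2 + 3/10*h_3
  h_2 = 1 + 1/5*h_0 + 3/10*h_1 + 1/5*h_2 + 3/10*h_3
  h_3 = 1 + 2/5*h_0 + 1/5*h_1 + 1/10*h_2 + 3/10*h_3

Substituting h_1 = 0 and rearranging gives the linear system (I - Q) h = 1:
  [3/5, -1/10, -3/10] . (h_0, h_2, h_3) = 1
  [-1/5, 4/5, -3/10] . (h_0, h_2, h_3) = 1
  [-2/5, -1/10, 7/10] . (h_0, h_2, h_3) = 1

Solving yields:
  h_0 = 90/19
  h_2 = 80/19
  h_3 = 90/19

Starting state is 2, so the expected hitting time is h_2 = 80/19.

Answer: 80/19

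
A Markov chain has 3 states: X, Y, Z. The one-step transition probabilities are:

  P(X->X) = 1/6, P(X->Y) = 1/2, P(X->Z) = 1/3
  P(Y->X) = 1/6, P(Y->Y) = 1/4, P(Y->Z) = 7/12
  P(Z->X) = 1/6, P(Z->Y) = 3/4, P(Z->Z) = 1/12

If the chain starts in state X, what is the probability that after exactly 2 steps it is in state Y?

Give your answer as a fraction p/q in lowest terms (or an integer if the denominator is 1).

Computing P^2 by repeated multiplication:
P^1 =
  X: [1/6, 1/2, 1/3]
  Y: [1/6, 1/4, 7/12]
  Z: [1/6, 3/4, 1/12]
P^2 =
  X: [1/6, 11/24, 3/8]
  Y: [1/6, 7/12, 1/4]
  Z: [1/6, 1/3, 1/2]

(P^2)[X -> Y] = 11/24

Answer: 11/24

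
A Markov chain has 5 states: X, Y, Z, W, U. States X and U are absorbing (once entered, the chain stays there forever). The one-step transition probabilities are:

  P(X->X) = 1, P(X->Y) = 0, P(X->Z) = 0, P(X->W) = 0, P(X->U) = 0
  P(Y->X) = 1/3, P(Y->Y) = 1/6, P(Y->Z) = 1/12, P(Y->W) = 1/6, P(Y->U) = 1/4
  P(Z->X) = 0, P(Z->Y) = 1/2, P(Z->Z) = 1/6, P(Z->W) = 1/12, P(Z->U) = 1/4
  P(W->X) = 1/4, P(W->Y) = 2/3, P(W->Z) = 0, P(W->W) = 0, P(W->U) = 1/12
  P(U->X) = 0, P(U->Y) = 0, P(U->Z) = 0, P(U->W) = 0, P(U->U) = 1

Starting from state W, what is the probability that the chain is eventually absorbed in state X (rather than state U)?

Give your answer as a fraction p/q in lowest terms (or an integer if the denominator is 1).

Answer: 301/480

Derivation:
Let a_i = P(absorbed in X | start in state i).
Boundary conditions: a_X = 1, a_U = 0.
For each transient state i, a_i = sum_j P(i->j) * a_j:
  a_Y = 1/3*a_X + 1/6*a_Y + 1/12*a_Z + 1/6*a_W + 1/4*a_U
  a_Z = 0*a_X + 1/2*a_Y + 1/6*a_Z + 1/12*a_W + 1/4*a_U
  a_W = 1/4*a_X + 2/3*a_Y + 0*a_Z + 0*a_W + 1/12*a_U

Substituting a_X = 1 and a_U = 0, rearrange to (I - Q) a = r where r[i] = P(i -> X):
  [5/6, -1/12, -1/6] . (a_Y, a_Z, a_W) = 1/3
  [-1/2, 5/6, -1/12] . (a_Y, a_Z, a_W) = 0
  [-2/3, 0, 1] . (a_Y, a_Z, a_W) = 1/4

Solving yields:
  a_Y = 181/320
  a_Z = 193/480
  a_W = 301/480

Starting state is W, so the absorption probability is a_W = 301/480.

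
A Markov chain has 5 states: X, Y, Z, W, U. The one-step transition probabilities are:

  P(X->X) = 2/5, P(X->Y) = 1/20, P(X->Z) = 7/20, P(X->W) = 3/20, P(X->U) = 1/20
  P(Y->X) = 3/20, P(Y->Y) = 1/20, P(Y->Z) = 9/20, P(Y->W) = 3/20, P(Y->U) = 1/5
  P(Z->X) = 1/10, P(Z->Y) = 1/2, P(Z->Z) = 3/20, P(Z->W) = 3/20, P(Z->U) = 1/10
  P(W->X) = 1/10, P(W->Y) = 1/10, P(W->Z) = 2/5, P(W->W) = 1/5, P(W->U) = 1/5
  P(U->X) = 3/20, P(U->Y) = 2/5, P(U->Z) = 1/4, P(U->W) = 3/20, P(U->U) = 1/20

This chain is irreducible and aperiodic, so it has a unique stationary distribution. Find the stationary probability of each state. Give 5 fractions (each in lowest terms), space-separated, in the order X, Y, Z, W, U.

The stationary distribution satisfies pi = pi * P, i.e.:
  pi_X = 2/5*pi_X + 3/20*pi_Y + 1/10*pi_Z + 1/10*pi_W + 3/20*pi_U
  pi_Y = 1/20*pi_X + 1/20*pi_Y + 1/2*pi_Z + 1/10*pi_W + 2/5*pi_U
  pi_Z = 7/20*pi_X + 9/20*pi_Y + 3/20*pi_Z + 2/5*pi_W + 1/4*pi_U
  pi_W = 3/20*pi_X + 3/20*pi_Y + 3/20*pi_Z + 1/5*pi_W + 3/20*pi_U
  pi_U = 1/20*pi_X + 1/5*pi_Y + 1/10*pi_Z + 1/5*pi_W + 1/20*pi_U
with normalization: pi_X + pi_Y + pi_Z + pi_W + pi_U = 1.

Using the first 4 balance equations plus normalization, the linear system A*pi = b is:
  [-3/5, 3/20, 1/10, 1/10, 3/20] . pi = 0
  [1/20, -19/20, 1/2, 1/10, 2/5] . pi = 0
  [7/20, 9/20, -17/20, 2/5, 1/4] . pi = 0
  [3/20, 3/20, 3/20, -4/5, 3/20] . pi = 0
  [1, 1, 1, 1, 1] . pi = 1

Solving yields:
  pi_X = 7075/41876
  pi_Y = 10059/41876
  pi_Z = 12891/41876
  pi_W = 3/19
  pi_U = 5239/41876

Verification (pi * P):
  7075/41876*2/5 + 10059/41876*3/20 + 12891/41876*1/10 + 3/19*1/10 + 5239/41876*3/20 = 7075/41876 = pi_X  (ok)
  7075/41876*1/20 + 10059/41876*1/20 + 12891/41876*1/2 + 3/19*1/10 + 5239/41876*2/5 = 10059/41876 = pi_Y  (ok)
  7075/41876*7/20 + 10059/41876*9/20 + 12891/41876*3/20 + 3/19*2/5 + 5239/41876*1/4 = 12891/41876 = pi_Z  (ok)
  7075/41876*3/20 + 10059/41876*3/20 + 12891/41876*3/20 + 3/19*1/5 + 5239/41876*3/20 = 3/19 = pi_W  (ok)
  7075/41876*1/20 + 10059/41876*1/5 + 12891/41876*1/10 + 3/19*1/5 + 5239/41876*1/20 = 5239/41876 = pi_U  (ok)

Answer: 7075/41876 10059/41876 12891/41876 3/19 5239/41876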